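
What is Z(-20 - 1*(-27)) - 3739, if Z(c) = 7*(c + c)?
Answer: -3641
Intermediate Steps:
Z(c) = 14*c (Z(c) = 7*(2*c) = 14*c)
Z(-20 - 1*(-27)) - 3739 = 14*(-20 - 1*(-27)) - 3739 = 14*(-20 + 27) - 3739 = 14*7 - 3739 = 98 - 3739 = -3641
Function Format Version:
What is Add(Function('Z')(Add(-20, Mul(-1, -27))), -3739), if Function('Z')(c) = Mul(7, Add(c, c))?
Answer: -3641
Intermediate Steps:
Function('Z')(c) = Mul(14, c) (Function('Z')(c) = Mul(7, Mul(2, c)) = Mul(14, c))
Add(Function('Z')(Add(-20, Mul(-1, -27))), -3739) = Add(Mul(14, Add(-20, Mul(-1, -27))), -3739) = Add(Mul(14, Add(-20, 27)), -3739) = Add(Mul(14, 7), -3739) = Add(98, -3739) = -3641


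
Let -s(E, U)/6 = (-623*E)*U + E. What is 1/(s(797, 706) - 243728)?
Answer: 1/2103056806 ≈ 4.7550e-10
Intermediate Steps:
s(E, U) = -6*E + 3738*E*U (s(E, U) = -6*((-623*E)*U + E) = -6*(-623*E*U + E) = -6*(E - 623*E*U) = -6*E + 3738*E*U)
1/(s(797, 706) - 243728) = 1/(6*797*(-1 + 623*706) - 243728) = 1/(6*797*(-1 + 439838) - 243728) = 1/(6*797*439837 - 243728) = 1/(2103300534 - 243728) = 1/2103056806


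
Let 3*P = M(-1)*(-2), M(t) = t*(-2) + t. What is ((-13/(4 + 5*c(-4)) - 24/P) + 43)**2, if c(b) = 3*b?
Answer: 19686969/3136 ≈ 6277.7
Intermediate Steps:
M(t) = -t (M(t) = -2*t + t = -t)
P = -2/3 (P = (-1*(-1)*(-2))/3 = (1*(-2))/3 = (1/3)*(-2) = -2/3 ≈ -0.66667)
((-13/(4 + 5*c(-4)) - 24/P) + 43)**2 = ((-13/(4 + 5*(3*(-4))) - 24/(-2/3)) + 43)**2 = ((-13/(4 + 5*(-12)) - 24*(-3/2)) + 43)**2 = ((-13/(4 - 60) + 36) + 43)**2 = ((-13/(-56) + 36) + 43)**2 = ((-13*(-1/56) + 36) + 43)**2 = ((13/56 + 36) + 43)**2 = (2029/56 + 43)**2 = (4437/56)**2 = 19686969/3136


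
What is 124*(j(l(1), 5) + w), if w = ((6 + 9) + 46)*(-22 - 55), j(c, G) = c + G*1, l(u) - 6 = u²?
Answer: -580940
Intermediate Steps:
l(u) = 6 + u²
j(c, G) = G + c (j(c, G) = c + G = G + c)
w = -4697 (w = (15 + 46)*(-77) = 61*(-77) = -4697)
124*(j(l(1), 5) + w) = 124*((5 + (6 + 1²)) - 4697) = 124*((5 + (6 + 1)) - 4697) = 124*((5 + 7) - 4697) = 124*(12 - 4697) = 124*(-4685) = -580940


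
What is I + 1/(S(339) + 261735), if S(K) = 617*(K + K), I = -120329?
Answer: -81831060068/680061 ≈ -1.2033e+5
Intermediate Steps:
S(K) = 1234*K (S(K) = 617*(2*K) = 1234*K)
I + 1/(S(339) + 261735) = -120329 + 1/(1234*339 + 261735) = -120329 + 1/(418326 + 261735) = -120329 + 1/680061 = -81831060068/680061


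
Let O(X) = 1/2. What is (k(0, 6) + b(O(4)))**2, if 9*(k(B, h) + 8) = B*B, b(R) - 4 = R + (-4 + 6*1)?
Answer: 9/4 ≈ 2.2500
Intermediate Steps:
O(X) = 1/2
b(R) = 6 + R (b(R) = 4 + (R + (-4 + 6*1)) = 4 + (R + (-4 + 6)) = 4 + (R + 2) = 4 + (2 + R) = 6 + R)
k(B, h) = -8 + B**2/9 (k(B, h) = -8 + (B*B)/9 = -8 + B**2/9)
(k(0, 6) + b(O(4)))**2 = ((-8 + (1/9)*0**2) + (6 + 1/2))**2 = ((-8 + (1/9)*0) + 13/2)**2 = ((-8 + 0) + 13/2)**2 = (-8 + 13/2)**2 = (-3/2)**2 = 9/4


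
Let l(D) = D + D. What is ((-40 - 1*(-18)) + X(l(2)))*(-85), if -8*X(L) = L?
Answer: 3825/2 ≈ 1912.5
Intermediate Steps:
l(D) = 2*D
X(L) = -L/8
((-40 - 1*(-18)) + X(l(2)))*(-85) = ((-40 - 1*(-18)) - 2/4)*(-85) = ((-40 + 18) - ⅛*4)*(-85) = (-22 - ½)*(-85) = -45/2*(-85) = 3825/2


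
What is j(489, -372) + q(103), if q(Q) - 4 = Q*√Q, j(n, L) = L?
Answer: -368 + 103*√103 ≈ 677.34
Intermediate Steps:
q(Q) = 4 + Q^(3/2) (q(Q) = 4 + Q*√Q = 4 + Q^(3/2))
j(489, -372) + q(103) = -372 + (4 + 103^(3/2)) = -372 + (4 + 103*√103) = -368 + 103*√103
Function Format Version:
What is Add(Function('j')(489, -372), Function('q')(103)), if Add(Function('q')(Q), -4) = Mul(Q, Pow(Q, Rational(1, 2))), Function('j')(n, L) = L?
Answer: Add(-368, Mul(103, Pow(103, Rational(1, 2)))) ≈ 677.34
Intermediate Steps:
Function('q')(Q) = Add(4, Pow(Q, Rational(3, 2))) (Function('q')(Q) = Add(4, Mul(Q, Pow(Q, Rational(1, 2)))) = Add(4, Pow(Q, Rational(3, 2))))
Add(Function('j')(489, -372), Function('q')(103)) = Add(-372, Add(4, Pow(103, Rational(3, 2)))) = Add(-372, Add(4, Mul(103, Pow(103, Rational(1, 2))))) = Add(-368, Mul(103, Pow(103, Rational(1, 2))))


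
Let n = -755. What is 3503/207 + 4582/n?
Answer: 1696291/156285 ≈ 10.854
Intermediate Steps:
3503/207 + 4582/n = 3503/207 + 4582/(-755) = 3503*(1/207) + 4582*(-1/755) = 3503/207 - 4582/755 = 1696291/156285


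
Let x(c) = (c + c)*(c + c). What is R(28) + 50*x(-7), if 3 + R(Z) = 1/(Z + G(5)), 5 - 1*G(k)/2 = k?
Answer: 274317/28 ≈ 9797.0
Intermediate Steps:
G(k) = 10 - 2*k
x(c) = 4*c² (x(c) = (2*c)*(2*c) = 4*c²)
R(Z) = -3 + 1/Z (R(Z) = -3 + 1/(Z + (10 - 2*5)) = -3 + 1/(Z + (10 - 10)) = -3 + 1/(Z + 0) = -3 + 1/Z)
R(28) + 50*x(-7) = (-3 + 1/28) + 50*(4*(-7)²) = (-3 + 1/28) + 50*(4*49) = -83/28 + 50*196 = -83/28 + 9800 = 274317/28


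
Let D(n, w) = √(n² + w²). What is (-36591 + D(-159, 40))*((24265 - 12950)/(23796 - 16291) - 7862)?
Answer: 431722536009/1501 - 11798599*√26881/1501 ≈ 2.8633e+8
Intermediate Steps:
(-36591 + D(-159, 40))*((24265 - 12950)/(23796 - 16291) - 7862) = (-36591 + √((-159)² + 40²))*((24265 - 12950)/(23796 - 16291) - 7862) = (-36591 + √(25281 + 1600))*(11315/7505 - 7862) = (-36591 + √26881)*(11315*(1/7505) - 7862) = (-36591 + √26881)*(2263/1501 - 7862) = (-36591 + √26881)*(-11798599/1501) = 431722536009/1501 - 11798599*√26881/1501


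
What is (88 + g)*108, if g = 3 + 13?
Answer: 11232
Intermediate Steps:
g = 16
(88 + g)*108 = (88 + 16)*108 = 104*108 = 11232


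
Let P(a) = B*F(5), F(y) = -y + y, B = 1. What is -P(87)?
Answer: 0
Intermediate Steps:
F(y) = 0
P(a) = 0 (P(a) = 1*0 = 0)
-P(87) = -1*0 = 0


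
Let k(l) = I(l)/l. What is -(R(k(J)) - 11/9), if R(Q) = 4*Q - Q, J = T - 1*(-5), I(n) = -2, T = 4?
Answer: 17/9 ≈ 1.8889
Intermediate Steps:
J = 9 (J = 4 - 1*(-5) = 4 + 5 = 9)
k(l) = -2/l
R(Q) = 3*Q
-(R(k(J)) - 11/9) = -(3*(-2/9) - 11/9) = -(-2/3 - 11/9) = -1*(-17/9) = 17/9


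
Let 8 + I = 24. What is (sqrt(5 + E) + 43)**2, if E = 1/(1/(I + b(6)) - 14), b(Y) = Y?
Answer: (13201 + sqrt(464491))**2/94249 ≈ 2044.8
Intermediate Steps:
I = 16 (I = -8 + 24 = 16)
E = -22/307 (E = 1/(1/(16 + 6) - 14) = 1/(1/22 - 14) = 1/(-307/22) = -22/307 ≈ -0.071661)
(sqrt(5 + E) + 43)**2 = (sqrt(5 - 22/307) + 43)**2 = (sqrt(1513/307) + 43)**2 = (sqrt(464491)/307 + 43)**2 = (43 + sqrt(464491)/307)**2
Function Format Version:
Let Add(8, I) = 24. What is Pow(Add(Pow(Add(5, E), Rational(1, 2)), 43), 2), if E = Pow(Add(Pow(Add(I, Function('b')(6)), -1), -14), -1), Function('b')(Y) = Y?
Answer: Mul(Rational(1, 94249), Pow(Add(13201, Pow(464491, Rational(1, 2))), 2)) ≈ 2044.8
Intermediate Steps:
I = 16 (I = Add(-8, 24) = 16)
E = Rational(-22, 307) (E = Pow(Add(Pow(Add(16, 6), -1), -14), -1) = Pow(Add(Pow(22, -1), -14), -1) = Pow(Add(Rational(1, 22), -14), -1) = Pow(Rational(-307, 22), -1) = Rational(-22, 307) ≈ -0.071661)
Pow(Add(Pow(Add(5, E), Rational(1, 2)), 43), 2) = Pow(Add(Pow(Add(5, Rational(-22, 307)), Rational(1, 2)), 43), 2) = Pow(Add(Pow(Rational(1513, 307), Rational(1, 2)), 43), 2) = Pow(Add(Mul(Rational(1, 307), Pow(464491, Rational(1, 2))), 43), 2) = Pow(Add(43, Mul(Rational(1, 307), Pow(464491, Rational(1, 2)))), 2)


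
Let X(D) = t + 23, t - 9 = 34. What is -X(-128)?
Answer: -66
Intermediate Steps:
t = 43 (t = 9 + 34 = 43)
X(D) = 66 (X(D) = 43 + 23 = 66)
-X(-128) = -1*66 = -66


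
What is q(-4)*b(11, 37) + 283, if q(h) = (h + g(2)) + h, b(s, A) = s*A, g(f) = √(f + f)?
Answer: -2159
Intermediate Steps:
g(f) = √2*√f (g(f) = √(2*f) = √2*√f)
b(s, A) = A*s
q(h) = 2 + 2*h (q(h) = (h + √2*√2) + h = (h + 2) + h = (2 + h) + h = 2 + 2*h)
q(-4)*b(11, 37) + 283 = (2 + 2*(-4))*(37*11) + 283 = (2 - 8)*407 + 283 = -6*407 + 283 = -2442 + 283 = -2159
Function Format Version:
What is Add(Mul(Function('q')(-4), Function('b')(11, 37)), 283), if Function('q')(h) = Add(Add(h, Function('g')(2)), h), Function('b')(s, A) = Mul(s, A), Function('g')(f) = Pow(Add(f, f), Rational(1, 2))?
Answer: -2159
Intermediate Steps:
Function('g')(f) = Mul(Pow(2, Rational(1, 2)), Pow(f, Rational(1, 2))) (Function('g')(f) = Pow(Mul(2, f), Rational(1, 2)) = Mul(Pow(2, Rational(1, 2)), Pow(f, Rational(1, 2))))
Function('b')(s, A) = Mul(A, s)
Function('q')(h) = Add(2, Mul(2, h)) (Function('q')(h) = Add(Add(h, Mul(Pow(2, Rational(1, 2)), Pow(2, Rational(1, 2)))), h) = Add(Add(h, 2), h) = Add(Add(2, h), h) = Add(2, Mul(2, h)))
Add(Mul(Function('q')(-4), Function('b')(11, 37)), 283) = Add(Mul(Add(2, Mul(2, -4)), Mul(37, 11)), 283) = Add(Mul(Add(2, -8), 407), 283) = Add(Mul(-6, 407), 283) = Add(-2442, 283) = -2159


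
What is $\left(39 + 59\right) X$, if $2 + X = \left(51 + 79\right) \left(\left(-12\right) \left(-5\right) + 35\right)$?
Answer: $1210104$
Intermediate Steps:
$X = 12348$ ($X = -2 + \left(51 + 79\right) \left(\left(-12\right) \left(-5\right) + 35\right) = -2 + 130 \left(60 + 35\right) = -2 + 130 \cdot 95 = -2 + 12350 = 12348$)
$\left(39 + 59\right) X = \left(39 + 59\right) 12348 = 98 \cdot 12348 = 1210104$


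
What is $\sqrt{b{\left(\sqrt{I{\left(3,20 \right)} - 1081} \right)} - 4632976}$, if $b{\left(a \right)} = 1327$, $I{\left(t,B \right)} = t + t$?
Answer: $i \sqrt{4631649} \approx 2152.1 i$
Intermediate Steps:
$I{\left(t,B \right)} = 2 t$
$\sqrt{b{\left(\sqrt{I{\left(3,20 \right)} - 1081} \right)} - 4632976} = \sqrt{1327 - 4632976} = \sqrt{-4631649} = i \sqrt{4631649}$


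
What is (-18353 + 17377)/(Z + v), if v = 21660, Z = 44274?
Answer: -488/32967 ≈ -0.014803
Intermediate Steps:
(-18353 + 17377)/(Z + v) = (-18353 + 17377)/(44274 + 21660) = -976/65934 = -976*1/65934 = -488/32967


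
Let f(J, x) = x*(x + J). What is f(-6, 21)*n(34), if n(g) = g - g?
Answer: 0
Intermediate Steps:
f(J, x) = x*(J + x)
n(g) = 0
f(-6, 21)*n(34) = (21*(-6 + 21))*0 = (21*15)*0 = 315*0 = 0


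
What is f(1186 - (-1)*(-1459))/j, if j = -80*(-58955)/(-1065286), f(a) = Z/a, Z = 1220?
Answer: 32491223/32189430 ≈ 1.0094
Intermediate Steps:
f(a) = 1220/a
j = -2358200/532643 (j = 4716400*(-1/1065286) = -2358200/532643 ≈ -4.4274)
f(1186 - (-1)*(-1459))/j = (1220/(1186 - (-1)*(-1459)))/(-2358200/532643) = (1220/(1186 - 1*1459))*(-532643/2358200) = (1220/(1186 - 1459))*(-532643/2358200) = (1220/(-273))*(-532643/2358200) = (1220*(-1/273))*(-532643/2358200) = -1220/273*(-532643/2358200) = 32491223/32189430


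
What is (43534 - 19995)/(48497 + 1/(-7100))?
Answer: 167126900/344328699 ≈ 0.48537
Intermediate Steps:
(43534 - 19995)/(48497 + 1/(-7100)) = 23539/(48497 - 1/7100) = 23539/(344328699/7100) = 23539*(7100/344328699) = 167126900/344328699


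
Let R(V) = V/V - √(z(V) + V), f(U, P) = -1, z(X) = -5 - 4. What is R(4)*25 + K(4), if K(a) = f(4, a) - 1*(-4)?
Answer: 28 - 25*I*√5 ≈ 28.0 - 55.902*I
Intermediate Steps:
z(X) = -9
K(a) = 3 (K(a) = -1 - 1*(-4) = -1 + 4 = 3)
R(V) = 1 - √(-9 + V) (R(V) = V/V - √(-9 + V) = 1 - √(-9 + V))
R(4)*25 + K(4) = (1 - √(-9 + 4))*25 + 3 = (1 - √(-5))*25 + 3 = (1 - I*√5)*25 + 3 = (25 - 25*I*√5) + 3 = 28 - 25*I*√5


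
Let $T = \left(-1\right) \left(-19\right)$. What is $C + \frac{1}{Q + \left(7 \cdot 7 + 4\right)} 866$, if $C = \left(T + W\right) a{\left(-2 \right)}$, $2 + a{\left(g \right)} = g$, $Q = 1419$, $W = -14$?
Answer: $- \frac{14287}{736} \approx -19.412$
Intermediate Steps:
$a{\left(g \right)} = -2 + g$
$T = 19$
$C = -20$ ($C = \left(19 - 14\right) \left(-2 - 2\right) = 5 \left(-4\right) = -20$)
$C + \frac{1}{Q + \left(7 \cdot 7 + 4\right)} 866 = -20 + \frac{1}{1419 + \left(7 \cdot 7 + 4\right)} 866 = -20 + \frac{1}{1419 + \left(49 + 4\right)} 866 = -20 + \frac{1}{1419 + 53} \cdot 866 = -20 + \frac{1}{1472} \cdot 866 = -20 + \frac{433}{736} = - \frac{14287}{736}$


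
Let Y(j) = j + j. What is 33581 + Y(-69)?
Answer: 33443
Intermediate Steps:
Y(j) = 2*j
33581 + Y(-69) = 33581 + 2*(-69) = 33581 - 138 = 33443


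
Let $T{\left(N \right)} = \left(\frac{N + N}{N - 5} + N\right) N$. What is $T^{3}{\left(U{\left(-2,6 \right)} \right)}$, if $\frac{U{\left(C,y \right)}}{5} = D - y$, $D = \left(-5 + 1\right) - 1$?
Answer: $\frac{5400825153625}{216} \approx 2.5004 \cdot 10^{10}$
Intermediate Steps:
$D = -5$ ($D = -4 - 1 = -5$)
$U{\left(C,y \right)} = -25 - 5 y$ ($U{\left(C,y \right)} = 5 \left(-5 - y\right) = -25 - 5 y$)
$T{\left(N \right)} = N \left(N + \frac{2 N}{-5 + N}\right)$ ($T{\left(N \right)} = \left(\frac{2 N}{-5 + N} + N\right) N = \left(N + \frac{2 N}{-5 + N}\right) N = N \left(N + \frac{2 N}{-5 + N}\right)$)
$T^{3}{\left(U{\left(-2,6 \right)} \right)} = \left(\frac{\left(-25 - 30\right)^{2} \left(-3 - 55\right)}{-5 - 55}\right)^{3} = \left(\frac{\left(-55\right)^{2} \left(-3 - 55\right)}{-5 - 55}\right)^{3} = \left(3025 \frac{1}{-60} \left(-58\right)\right)^{3} = \left(3025 \left(- \frac{1}{60}\right) \left(-58\right)\right)^{3} = \left(\frac{17545}{6}\right)^{3} = \frac{5400825153625}{216}$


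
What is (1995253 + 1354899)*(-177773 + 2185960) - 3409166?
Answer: 6727728285258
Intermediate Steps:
(1995253 + 1354899)*(-177773 + 2185960) - 3409166 = 3350152*2008187 - 3409166 = 6727731694424 - 3409166 = 6727728285258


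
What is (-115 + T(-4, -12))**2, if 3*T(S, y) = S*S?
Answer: 108241/9 ≈ 12027.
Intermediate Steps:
T(S, y) = S**2/3 (T(S, y) = (S*S)/3 = S**2/3)
(-115 + T(-4, -12))**2 = (-115 + (1/3)*(-4)**2)**2 = (-115 + (1/3)*16)**2 = (-115 + 16/3)**2 = (-329/3)**2 = 108241/9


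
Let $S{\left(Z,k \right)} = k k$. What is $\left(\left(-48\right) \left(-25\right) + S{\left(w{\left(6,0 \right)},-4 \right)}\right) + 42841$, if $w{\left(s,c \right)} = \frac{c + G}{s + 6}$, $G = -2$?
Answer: $44057$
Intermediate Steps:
$w{\left(s,c \right)} = \frac{-2 + c}{6 + s}$ ($w{\left(s,c \right)} = \frac{c - 2}{s + 6} = \frac{-2 + c}{6 + s}$)
$S{\left(Z,k \right)} = k^{2}$
$\left(\left(-48\right) \left(-25\right) + S{\left(w{\left(6,0 \right)},-4 \right)}\right) + 42841 = \left(\left(-48\right) \left(-25\right) + \left(-4\right)^{2}\right) + 42841 = \left(1200 + 16\right) + 42841 = 1216 + 42841 = 44057$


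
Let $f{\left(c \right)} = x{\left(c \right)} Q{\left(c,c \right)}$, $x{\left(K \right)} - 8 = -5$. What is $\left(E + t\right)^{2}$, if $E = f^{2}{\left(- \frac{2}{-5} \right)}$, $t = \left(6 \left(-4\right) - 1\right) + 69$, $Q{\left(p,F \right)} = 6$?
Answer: $135424$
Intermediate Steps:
$x{\left(K \right)} = 3$ ($x{\left(K \right)} = 8 - 5 = 3$)
$t = 44$ ($t = \left(-24 - 1\right) + 69 = -25 + 69 = 44$)
$f{\left(c \right)} = 18$ ($f{\left(c \right)} = 3 \cdot 6 = 18$)
$E = 324$ ($E = 18^{2} = 324$)
$\left(E + t\right)^{2} = \left(324 + 44\right)^{2} = 368^{2} = 135424$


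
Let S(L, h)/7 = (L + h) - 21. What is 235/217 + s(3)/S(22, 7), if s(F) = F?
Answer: 1973/1736 ≈ 1.1365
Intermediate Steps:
S(L, h) = -147 + 7*L + 7*h (S(L, h) = 7*((L + h) - 21) = 7*(-21 + L + h) = -147 + 7*L + 7*h)
235/217 + s(3)/S(22, 7) = 235/217 + 3/(-147 + 7*22 + 7*7) = 235*(1/217) + 3/(-147 + 154 + 49) = 235/217 + 3/56 = 1973/1736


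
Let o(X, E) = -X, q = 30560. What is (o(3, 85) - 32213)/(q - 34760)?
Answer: 4027/525 ≈ 7.6705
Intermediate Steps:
(o(3, 85) - 32213)/(q - 34760) = (-1*3 - 32213)/(30560 - 34760) = (-3 - 32213)/(-4200) = -32216*(-1/4200) = 4027/525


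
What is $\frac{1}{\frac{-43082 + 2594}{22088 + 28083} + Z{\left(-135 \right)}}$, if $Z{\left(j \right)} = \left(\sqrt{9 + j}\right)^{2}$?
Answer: $- \frac{50171}{6362034} \approx -0.007886$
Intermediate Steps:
$Z{\left(j \right)} = 9 + j$
$\frac{1}{\frac{-43082 + 2594}{22088 + 28083} + Z{\left(-135 \right)}} = \frac{1}{\frac{-43082 + 2594}{22088 + 28083} + \left(9 - 135\right)} = \frac{1}{- \frac{40488}{50171} - 126} = \frac{1}{- \frac{6362034}{50171}} = - \frac{50171}{6362034}$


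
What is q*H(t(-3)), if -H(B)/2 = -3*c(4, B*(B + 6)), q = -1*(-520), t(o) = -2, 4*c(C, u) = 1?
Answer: 780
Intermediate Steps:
c(C, u) = ¼ (c(C, u) = (¼)*1 = ¼)
q = 520
H(B) = 3/2 (H(B) = -(-6)/4 = -2*(-¾) = 3/2)
q*H(t(-3)) = 520*(3/2) = 780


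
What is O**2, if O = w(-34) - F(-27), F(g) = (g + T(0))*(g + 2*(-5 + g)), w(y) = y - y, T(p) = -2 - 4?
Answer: 9018009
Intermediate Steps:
T(p) = -6
w(y) = 0
F(g) = (-10 + 3*g)*(-6 + g) (F(g) = (g - 6)*(g + 2*(-5 + g)) = (-6 + g)*(g + (-10 + 2*g)) = (-6 + g)*(-10 + 3*g) = (-10 + 3*g)*(-6 + g))
O = -3003 (O = 0 - (60 - 28*(-27) + 3*(-27)**2) = 0 - (60 + 756 + 3*729) = 0 - (60 + 756 + 2187) = 0 - 1*3003 = 0 - 3003 = -3003)
O**2 = (-3003)**2 = 9018009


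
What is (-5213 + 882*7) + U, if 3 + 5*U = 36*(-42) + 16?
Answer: 3306/5 ≈ 661.20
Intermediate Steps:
U = -1499/5 (U = -3/5 + (36*(-42) + 16)/5 = -3/5 + (-1512 + 16)/5 = -3/5 + (1/5)*(-1496) = -3/5 - 1496/5 = -1499/5 ≈ -299.80)
(-5213 + 882*7) + U = (-5213 + 882*7) - 1499/5 = (-5213 + 6174) - 1499/5 = 961 - 1499/5 = 3306/5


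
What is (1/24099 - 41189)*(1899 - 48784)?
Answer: 46538693793350/24099 ≈ 1.9311e+9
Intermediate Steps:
(1/24099 - 41189)*(1899 - 48784) = (1/24099 - 41189)*(-46885) = -992613710/24099*(-46885) = 46538693793350/24099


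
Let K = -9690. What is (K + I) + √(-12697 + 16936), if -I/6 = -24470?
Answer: 137130 + 3*√471 ≈ 1.3720e+5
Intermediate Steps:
I = 146820 (I = -6*(-24470) = 146820)
(K + I) + √(-12697 + 16936) = (-9690 + 146820) + √(-12697 + 16936) = 137130 + √4239 = 137130 + 3*√471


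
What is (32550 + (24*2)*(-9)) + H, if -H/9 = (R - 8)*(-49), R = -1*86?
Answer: -9336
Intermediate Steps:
R = -86
H = -41454 (H = -9*(-86 - 8)*(-49) = -(-846)*(-49) = -9*4606 = -41454)
(32550 + (24*2)*(-9)) + H = (32550 + (24*2)*(-9)) - 41454 = (32550 + 48*(-9)) - 41454 = (32550 - 432) - 41454 = 32118 - 41454 = -9336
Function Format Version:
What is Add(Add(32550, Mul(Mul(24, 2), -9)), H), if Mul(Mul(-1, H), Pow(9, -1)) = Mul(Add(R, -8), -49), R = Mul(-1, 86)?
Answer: -9336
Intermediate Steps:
R = -86
H = -41454 (H = Mul(-9, Mul(Add(-86, -8), -49)) = Mul(-9, Mul(-94, -49)) = Mul(-9, 4606) = -41454)
Add(Add(32550, Mul(Mul(24, 2), -9)), H) = Add(Add(32550, Mul(Mul(24, 2), -9)), -41454) = Add(Add(32550, Mul(48, -9)), -41454) = Add(Add(32550, -432), -41454) = Add(32118, -41454) = -9336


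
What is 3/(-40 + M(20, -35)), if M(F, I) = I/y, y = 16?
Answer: -16/225 ≈ -0.071111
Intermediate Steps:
M(F, I) = I/16
3/(-40 + M(20, -35)) = 3/(-40 + (1/16)*(-35)) = 3/(-40 - 35/16) = 3/(-675/16) = -16/675*3 = -16/225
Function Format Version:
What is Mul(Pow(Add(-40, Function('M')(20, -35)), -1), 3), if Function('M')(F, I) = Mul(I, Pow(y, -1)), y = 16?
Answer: Rational(-16, 225) ≈ -0.071111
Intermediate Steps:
Function('M')(F, I) = Mul(Rational(1, 16), I) (Function('M')(F, I) = Mul(I, Pow(16, -1)) = Mul(I, Rational(1, 16)) = Mul(Rational(1, 16), I))
Mul(Pow(Add(-40, Function('M')(20, -35)), -1), 3) = Mul(Pow(Add(-40, Mul(Rational(1, 16), -35)), -1), 3) = Mul(Pow(Add(-40, Rational(-35, 16)), -1), 3) = Mul(Pow(Rational(-675, 16), -1), 3) = Mul(Rational(-16, 675), 3) = Rational(-16, 225)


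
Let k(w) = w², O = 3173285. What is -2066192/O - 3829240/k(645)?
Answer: -520434295208/52806635685 ≈ -9.8555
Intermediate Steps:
-2066192/O - 3829240/k(645) = -2066192/3173285 - 3829240/(645²) = -2066192*1/3173285 - 3829240/416025 = -2066192/3173285 - 3829240*1/416025 = -2066192/3173285 - 765848/83205 = -520434295208/52806635685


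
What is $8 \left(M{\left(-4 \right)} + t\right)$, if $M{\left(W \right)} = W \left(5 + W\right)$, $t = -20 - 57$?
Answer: $-648$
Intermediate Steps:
$t = -77$
$8 \left(M{\left(-4 \right)} + t\right) = 8 \left(- 4 \left(5 - 4\right) - 77\right) = 8 \left(\left(-4\right) 1 - 77\right) = 8 \left(-4 - 77\right) = 8 \left(-81\right) = -648$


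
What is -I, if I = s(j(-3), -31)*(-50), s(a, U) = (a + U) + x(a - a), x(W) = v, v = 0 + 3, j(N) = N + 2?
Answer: -1450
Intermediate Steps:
j(N) = 2 + N
v = 3
x(W) = 3
s(a, U) = 3 + U + a (s(a, U) = (a + U) + 3 = (U + a) + 3 = 3 + U + a)
I = 1450 (I = (3 - 31 + (2 - 3))*(-50) = (3 - 31 - 1)*(-50) = -29*(-50) = 1450)
-I = -1*1450 = -1450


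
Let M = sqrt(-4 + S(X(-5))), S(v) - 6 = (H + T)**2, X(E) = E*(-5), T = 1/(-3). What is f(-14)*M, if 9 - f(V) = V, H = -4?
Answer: 23*sqrt(187)/3 ≈ 104.84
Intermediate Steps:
f(V) = 9 - V
T = -1/3 ≈ -0.33333
X(E) = -5*E
S(v) = 223/9 (S(v) = 6 + (-4 - 1/3)**2 = 6 + (-13/3)**2 = 6 + 169/9 = 223/9)
M = sqrt(187)/3 (M = sqrt(-4 + 223/9) = sqrt(187/9) = sqrt(187)/3 ≈ 4.5583)
f(-14)*M = (9 - 1*(-14))*(sqrt(187)/3) = (9 + 14)*(sqrt(187)/3) = 23*(sqrt(187)/3) = 23*sqrt(187)/3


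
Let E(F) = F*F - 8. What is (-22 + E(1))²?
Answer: 841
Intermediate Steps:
E(F) = -8 + F² (E(F) = F² - 8 = -8 + F²)
(-22 + E(1))² = (-22 + (-8 + 1²))² = (-22 + (-8 + 1))² = (-22 - 7)² = (-29)² = 841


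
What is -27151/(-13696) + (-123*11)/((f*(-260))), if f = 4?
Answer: 2922983/890240 ≈ 3.2834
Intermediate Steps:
-27151/(-13696) + (-123*11)/((f*(-260))) = -27151/(-13696) + (-123*11)/((4*(-260))) = -27151*(-1/13696) - 1353/(-1040) = 27151/13696 - 1353*(-1/1040) = 27151/13696 + 1353/1040 = 2922983/890240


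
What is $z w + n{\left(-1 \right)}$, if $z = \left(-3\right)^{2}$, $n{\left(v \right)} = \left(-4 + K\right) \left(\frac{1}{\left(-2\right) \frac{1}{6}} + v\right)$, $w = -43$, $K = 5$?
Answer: $-391$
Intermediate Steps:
$n{\left(v \right)} = -3 + v$ ($n{\left(v \right)} = \left(-4 + 5\right) \left(\frac{1}{\left(-2\right) \frac{1}{6}} + v\right) = 1 \left(\frac{1}{\left(-2\right) \frac{1}{6}} + v\right) = 1 \left(\frac{1}{- \frac{1}{3}} + v\right) = 1 \left(-3 + v\right) = -3 + v$)
$z = 9$
$z w + n{\left(-1 \right)} = 9 \left(-43\right) - 4 = -387 - 4 = -391$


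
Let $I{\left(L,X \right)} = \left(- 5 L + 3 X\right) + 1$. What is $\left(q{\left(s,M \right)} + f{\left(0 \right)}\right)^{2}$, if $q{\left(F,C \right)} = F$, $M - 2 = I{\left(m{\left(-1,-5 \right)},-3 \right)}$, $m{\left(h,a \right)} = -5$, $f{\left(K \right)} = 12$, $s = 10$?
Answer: $484$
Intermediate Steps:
$I{\left(L,X \right)} = 1 - 5 L + 3 X$
$M = 19$ ($M = 2 + \left(1 - -25 + 3 \left(-3\right)\right) = 2 + \left(1 + 25 - 9\right) = 2 + 17 = 19$)
$\left(q{\left(s,M \right)} + f{\left(0 \right)}\right)^{2} = \left(10 + 12\right)^{2} = 22^{2} = 484$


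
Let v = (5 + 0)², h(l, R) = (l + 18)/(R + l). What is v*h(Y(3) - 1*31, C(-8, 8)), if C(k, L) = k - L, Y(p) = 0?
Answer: 325/47 ≈ 6.9149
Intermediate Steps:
h(l, R) = (18 + l)/(R + l)
v = 25 (v = 5² = 25)
v*h(Y(3) - 1*31, C(-8, 8)) = 25*((18 + (0 - 1*31))/((-8 - 1*8) + (0 - 1*31))) = 25*((18 + (0 - 31))/((-8 - 8) + (0 - 31))) = 25*((18 - 31)/(-16 - 31)) = 25*(-13/(-47)) = 25*(-1/47*(-13)) = 25*(13/47) = 325/47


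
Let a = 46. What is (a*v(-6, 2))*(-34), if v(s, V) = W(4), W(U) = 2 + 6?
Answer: -12512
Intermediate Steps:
W(U) = 8
v(s, V) = 8
(a*v(-6, 2))*(-34) = (46*8)*(-34) = 368*(-34) = -12512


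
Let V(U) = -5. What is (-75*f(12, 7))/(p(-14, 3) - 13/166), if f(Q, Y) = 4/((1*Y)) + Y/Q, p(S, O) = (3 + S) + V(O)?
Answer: 201275/37366 ≈ 5.3866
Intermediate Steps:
p(S, O) = -2 + S (p(S, O) = (3 + S) - 5 = -2 + S)
f(Q, Y) = 4/Y + Y/Q
(-75*f(12, 7))/(p(-14, 3) - 13/166) = (-75*(4/7 + 7/12))/((-2 - 14) - 13/166) = (-75*(4*(⅐) + 7*(1/12)))/(-16 - 13*1/166) = (-75*(4/7 + 7/12))/(-16 - 13/166) = (-75*97/84)/(-2669/166) = -2425/28*(-166/2669) = 201275/37366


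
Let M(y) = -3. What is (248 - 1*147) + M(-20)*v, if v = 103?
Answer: -208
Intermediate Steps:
(248 - 1*147) + M(-20)*v = (248 - 1*147) - 3*103 = (248 - 147) - 309 = 101 - 309 = -208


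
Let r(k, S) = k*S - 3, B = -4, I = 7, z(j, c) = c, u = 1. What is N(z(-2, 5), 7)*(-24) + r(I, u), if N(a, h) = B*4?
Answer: 388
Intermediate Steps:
N(a, h) = -16 (N(a, h) = -4*4 = -16)
r(k, S) = -3 + S*k (r(k, S) = S*k - 3 = -3 + S*k)
N(z(-2, 5), 7)*(-24) + r(I, u) = -16*(-24) + (-3 + 1*7) = 384 + (-3 + 7) = 384 + 4 = 388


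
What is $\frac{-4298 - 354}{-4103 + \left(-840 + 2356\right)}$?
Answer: $\frac{4652}{2587} \approx 1.7982$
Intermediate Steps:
$\frac{-4298 - 354}{-4103 + \left(-840 + 2356\right)} = - \frac{4652}{-4103 + 1516} = - \frac{4652}{-2587} = \left(-4652\right) \left(- \frac{1}{2587}\right) = \frac{4652}{2587}$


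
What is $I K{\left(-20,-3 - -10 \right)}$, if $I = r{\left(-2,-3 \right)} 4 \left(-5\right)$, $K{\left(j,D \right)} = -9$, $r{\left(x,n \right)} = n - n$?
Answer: $0$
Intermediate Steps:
$r{\left(x,n \right)} = 0$
$I = 0$ ($I = 0 \cdot 4 \left(-5\right) = 0 \left(-5\right) = 0$)
$I K{\left(-20,-3 - -10 \right)} = 0 \left(-9\right) = 0$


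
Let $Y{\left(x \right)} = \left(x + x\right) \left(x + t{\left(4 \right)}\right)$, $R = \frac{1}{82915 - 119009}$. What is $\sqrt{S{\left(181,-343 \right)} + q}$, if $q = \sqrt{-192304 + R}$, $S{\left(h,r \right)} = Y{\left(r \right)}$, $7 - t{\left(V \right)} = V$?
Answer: $\frac{\sqrt{303859669228640 + 36094 i \sqrt{250529196706238}}}{36094} \approx 482.95 + 0.45401 i$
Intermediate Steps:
$t{\left(V \right)} = 7 - V$
$R = - \frac{1}{36094}$ ($R = \frac{1}{-36094} = - \frac{1}{36094} \approx -2.7705 \cdot 10^{-5}$)
$Y{\left(x \right)} = 2 x \left(3 + x\right)$ ($Y{\left(x \right)} = \left(x + x\right) \left(x + \left(7 - 4\right)\right) = 2 x \left(x + \left(7 - 4\right)\right) = 2 x \left(x + 3\right) = 2 x \left(3 + x\right)$)
$S{\left(h,r \right)} = 2 r \left(3 + r\right)$
$q = \frac{i \sqrt{250529196706238}}{36094}$ ($q = \sqrt{-192304 - \frac{1}{36094}} = \sqrt{- \frac{6941020577}{36094}} = \frac{i \sqrt{250529196706238}}{36094} \approx 438.52 i$)
$\sqrt{S{\left(181,-343 \right)} + q} = \sqrt{2 \left(-343\right) \left(3 - 343\right) + \frac{i \sqrt{250529196706238}}{36094}} = \sqrt{2 \left(-343\right) \left(-340\right) + \frac{i \sqrt{250529196706238}}{36094}} = \sqrt{233240 + \frac{i \sqrt{250529196706238}}{36094}}$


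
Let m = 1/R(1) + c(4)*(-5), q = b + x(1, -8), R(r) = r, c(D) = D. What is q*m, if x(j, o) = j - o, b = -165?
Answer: 2964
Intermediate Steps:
q = -156 (q = -165 + (1 - 1*(-8)) = -165 + (1 + 8) = -165 + 9 = -156)
m = -19 (m = 1/1 + 4*(-5) = 1 - 20 = -19)
q*m = -156*(-19) = 2964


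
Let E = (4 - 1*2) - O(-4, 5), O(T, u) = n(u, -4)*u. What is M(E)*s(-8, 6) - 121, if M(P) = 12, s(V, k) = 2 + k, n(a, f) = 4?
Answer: -25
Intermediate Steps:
O(T, u) = 4*u
E = -18 (E = (4 - 1*2) - 4*5 = (4 - 2) - 1*20 = 2 - 20 = -18)
M(E)*s(-8, 6) - 121 = 12*(2 + 6) - 121 = 12*8 - 121 = 96 - 121 = -25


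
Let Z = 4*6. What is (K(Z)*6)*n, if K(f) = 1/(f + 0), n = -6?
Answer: -3/2 ≈ -1.5000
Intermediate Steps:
Z = 24
K(f) = 1/f
(K(Z)*6)*n = (6/24)*(-6) = ((1/24)*6)*(-6) = (1/4)*(-6) = -3/2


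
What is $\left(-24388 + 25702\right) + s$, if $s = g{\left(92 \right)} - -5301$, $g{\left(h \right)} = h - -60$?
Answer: $6767$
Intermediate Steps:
$g{\left(h \right)} = 60 + h$ ($g{\left(h \right)} = h + 60 = 60 + h$)
$s = 5453$ ($s = \left(60 + 92\right) - -5301 = 152 + 5301 = 5453$)
$\left(-24388 + 25702\right) + s = \left(-24388 + 25702\right) + 5453 = 1314 + 5453 = 6767$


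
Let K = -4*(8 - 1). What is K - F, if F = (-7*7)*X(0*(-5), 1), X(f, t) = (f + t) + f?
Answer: 21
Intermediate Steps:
X(f, t) = t + 2*f
K = -28 (K = -4*7 = -28)
F = -49 (F = (-7*7)*(1 + 2*(0*(-5))) = -49*(1 + 2*0) = -49*(1 + 0) = -49*1 = -49)
K - F = -28 - 1*(-49) = -28 + 49 = 21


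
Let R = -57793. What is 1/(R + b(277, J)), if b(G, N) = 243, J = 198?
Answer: -1/57550 ≈ -1.7376e-5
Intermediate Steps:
1/(R + b(277, J)) = 1/(-57793 + 243) = 1/(-57550) = -1/57550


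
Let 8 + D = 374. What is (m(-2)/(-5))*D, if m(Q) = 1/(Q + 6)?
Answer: -183/10 ≈ -18.300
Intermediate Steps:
D = 366 (D = -8 + 374 = 366)
m(Q) = 1/(6 + Q)
(m(-2)/(-5))*D = (1/((6 - 2)*(-5)))*366 = (-1/5/4)*366 = ((1/4)*(-1/5))*366 = -1/20*366 = -183/10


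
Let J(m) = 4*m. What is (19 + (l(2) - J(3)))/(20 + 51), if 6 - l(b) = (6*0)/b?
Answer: 13/71 ≈ 0.18310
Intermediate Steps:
l(b) = 6 (l(b) = 6 - 6*0/b = 6 - 0/b = 6 - 1*0 = 6 + 0 = 6)
(19 + (l(2) - J(3)))/(20 + 51) = (19 + (6 - 4*3))/(20 + 51) = (19 + (6 - 1*12))/71 = (19 + (6 - 12))/71 = (19 - 6)/71 = (1/71)*13 = 13/71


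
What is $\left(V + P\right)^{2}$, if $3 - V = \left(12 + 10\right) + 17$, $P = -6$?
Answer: $1764$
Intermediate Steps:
$V = -36$ ($V = 3 - \left(\left(12 + 10\right) + 17\right) = 3 - \left(22 + 17\right) = 3 - 39 = -36$)
$\left(V + P\right)^{2} = \left(-36 - 6\right)^{2} = \left(-42\right)^{2} = 1764$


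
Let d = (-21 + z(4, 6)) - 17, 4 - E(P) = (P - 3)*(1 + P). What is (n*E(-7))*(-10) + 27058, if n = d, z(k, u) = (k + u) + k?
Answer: 13618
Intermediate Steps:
z(k, u) = u + 2*k
E(P) = 4 - (1 + P)*(-3 + P) (E(P) = 4 - (P - 3)*(1 + P) = 4 - (-3 + P)*(1 + P) = 4 - (1 + P)*(-3 + P))
d = -24 (d = (-21 + (6 + 2*4)) - 17 = (-21 + (6 + 8)) - 17 = (-21 + 14) - 17 = -7 - 17 = -24)
n = -24
(n*E(-7))*(-10) + 27058 = -24*(7 - 1*(-7)**2 + 2*(-7))*(-10) + 27058 = -24*(7 - 1*49 - 14)*(-10) + 27058 = -24*(7 - 49 - 14)*(-10) + 27058 = -24*(-56)*(-10) + 27058 = 1344*(-10) + 27058 = -13440 + 27058 = 13618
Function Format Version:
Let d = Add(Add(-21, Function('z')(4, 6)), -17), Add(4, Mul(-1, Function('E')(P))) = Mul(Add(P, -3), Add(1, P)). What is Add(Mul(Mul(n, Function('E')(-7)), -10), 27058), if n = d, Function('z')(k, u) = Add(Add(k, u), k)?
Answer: 13618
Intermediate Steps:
Function('z')(k, u) = Add(u, Mul(2, k))
Function('E')(P) = Add(4, Mul(-1, Add(1, P), Add(-3, P))) (Function('E')(P) = Add(4, Mul(-1, Mul(Add(P, -3), Add(1, P)))) = Add(4, Mul(-1, Mul(Add(-3, P), Add(1, P)))) = Add(4, Mul(-1, Mul(Add(1, P), Add(-3, P)))) = Add(4, Mul(-1, Add(1, P), Add(-3, P))))
d = -24 (d = Add(Add(-21, Add(6, Mul(2, 4))), -17) = Add(Add(-21, Add(6, 8)), -17) = Add(Add(-21, 14), -17) = Add(-7, -17) = -24)
n = -24
Add(Mul(Mul(n, Function('E')(-7)), -10), 27058) = Add(Mul(Mul(-24, Add(7, Mul(-1, Pow(-7, 2)), Mul(2, -7))), -10), 27058) = Add(Mul(Mul(-24, Add(7, Mul(-1, 49), -14)), -10), 27058) = Add(Mul(Mul(-24, Add(7, -49, -14)), -10), 27058) = Add(Mul(Mul(-24, -56), -10), 27058) = Add(Mul(1344, -10), 27058) = Add(-13440, 27058) = 13618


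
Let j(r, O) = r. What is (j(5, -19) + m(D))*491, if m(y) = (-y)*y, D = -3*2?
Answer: -15221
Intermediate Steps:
D = -6
m(y) = -y**2
(j(5, -19) + m(D))*491 = (5 - 1*(-6)**2)*491 = (5 - 1*36)*491 = (5 - 36)*491 = -31*491 = -15221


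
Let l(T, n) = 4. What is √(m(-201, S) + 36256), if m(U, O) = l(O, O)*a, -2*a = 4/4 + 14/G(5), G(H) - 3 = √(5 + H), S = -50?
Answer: √(108734 + 36254*√10)/√(3 + √10) ≈ 190.39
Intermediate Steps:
G(H) = 3 + √(5 + H)
a = -½ - 7/(3 + √10) (a = -(4/4 + 14/(3 + √(5 + 5)))/2 = -(4*(¼) + 14/(3 + √10))/2 = -(1 + 14/(3 + √10))/2 = -½ - 7/(3 + √10) ≈ -1.6359)
m(U, O) = 82 - 28*√10 (m(U, O) = 4*(41/2 - 7*√10) = 82 - 28*√10)
√(m(-201, S) + 36256) = √((82 - 28*√10) + 36256) = √(36338 - 28*√10)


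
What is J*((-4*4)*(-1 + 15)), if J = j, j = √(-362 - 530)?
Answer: -448*I*√223 ≈ -6690.1*I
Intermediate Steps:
j = 2*I*√223 (j = √(-892) = 2*I*√223 ≈ 29.866*I)
J = 2*I*√223 ≈ 29.866*I
J*((-4*4)*(-1 + 15)) = (2*I*√223)*((-4*4)*(-1 + 15)) = (2*I*√223)*(-16*14) = (2*I*√223)*(-224) = -448*I*√223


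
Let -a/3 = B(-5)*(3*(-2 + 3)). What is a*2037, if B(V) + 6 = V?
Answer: 201663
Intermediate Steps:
B(V) = -6 + V
a = 99 (a = -3*(-6 - 5)*3*(-2 + 3) = -(-33)*3*1 = -(-33)*3 = -3*(-33) = 99)
a*2037 = 99*2037 = 201663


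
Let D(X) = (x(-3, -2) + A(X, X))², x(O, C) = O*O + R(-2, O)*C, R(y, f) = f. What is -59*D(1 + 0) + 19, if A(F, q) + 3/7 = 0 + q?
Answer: -700048/49 ≈ -14287.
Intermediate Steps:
A(F, q) = -3/7 + q (A(F, q) = -3/7 + (0 + q) = -3/7 + q)
x(O, C) = O² + C*O (x(O, C) = O*O + O*C = O² + C*O)
D(X) = (102/7 + X)² (D(X) = (-3*(-2 - 3) + (-3/7 + X))² = (-3*(-5) + (-3/7 + X))² = (15 + (-3/7 + X))² = (102/7 + X)²)
-59*D(1 + 0) + 19 = -59*(102 + 7*(1 + 0))²/49 + 19 = -59*(102 + 7*1)²/49 + 19 = -59*(102 + 7)²/49 + 19 = -59*109²/49 + 19 = -59*11881/49 + 19 = -700979/49 + 19 = -700048/49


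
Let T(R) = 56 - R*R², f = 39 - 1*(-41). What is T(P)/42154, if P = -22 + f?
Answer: -97528/21077 ≈ -4.6272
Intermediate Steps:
f = 80 (f = 39 + 41 = 80)
P = 58 (P = -22 + 80 = 58)
T(R) = 56 - R³
T(P)/42154 = (56 - 1*58³)/42154 = (56 - 1*195112)*(1/42154) = (56 - 195112)*(1/42154) = -195056*1/42154 = -97528/21077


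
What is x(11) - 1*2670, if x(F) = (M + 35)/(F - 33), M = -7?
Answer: -29384/11 ≈ -2671.3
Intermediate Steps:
x(F) = 28/(-33 + F) (x(F) = (-7 + 35)/(F - 33) = 28/(-33 + F))
x(11) - 1*2670 = 28/(-33 + 11) - 1*2670 = 28/(-22) - 2670 = 28*(-1/22) - 2670 = -14/11 - 2670 = -29384/11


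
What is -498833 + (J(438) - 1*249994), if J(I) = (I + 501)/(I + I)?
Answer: -218657171/292 ≈ -7.4883e+5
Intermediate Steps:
J(I) = (501 + I)/(2*I) (J(I) = (501 + I)/((2*I)) = (501 + I)*(1/(2*I)) = (501 + I)/(2*I))
-498833 + (J(438) - 1*249994) = -498833 + ((½)*(501 + 438)/438 - 1*249994) = -498833 + ((½)*(1/438)*939 - 249994) = -498833 + (313/292 - 249994) = -498833 - 72997935/292 = -218657171/292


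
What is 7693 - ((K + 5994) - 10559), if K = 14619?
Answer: -2361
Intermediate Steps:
7693 - ((K + 5994) - 10559) = 7693 - ((14619 + 5994) - 10559) = 7693 - (20613 - 10559) = 7693 - 1*10054 = 7693 - 10054 = -2361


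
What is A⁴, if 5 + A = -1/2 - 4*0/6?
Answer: 14641/16 ≈ 915.06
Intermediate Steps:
A = -11/2 (A = -5 + (-1/2 - 4*0/6) = -5 + (-1*½ + 0*(⅙)) = -5 + (-½ + 0) = -5 - ½ = -11/2 ≈ -5.5000)
A⁴ = (-11/2)⁴ = 14641/16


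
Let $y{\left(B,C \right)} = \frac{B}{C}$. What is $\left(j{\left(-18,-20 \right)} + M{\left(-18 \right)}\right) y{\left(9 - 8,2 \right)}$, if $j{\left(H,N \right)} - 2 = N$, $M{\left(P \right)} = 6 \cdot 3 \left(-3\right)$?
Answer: $-36$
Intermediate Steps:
$M{\left(P \right)} = -54$ ($M{\left(P \right)} = 18 \left(-3\right) = -54$)
$j{\left(H,N \right)} = 2 + N$
$\left(j{\left(-18,-20 \right)} + M{\left(-18 \right)}\right) y{\left(9 - 8,2 \right)} = \left(\left(2 - 20\right) - 54\right) \frac{9 - 8}{2} = \left(-18 - 54\right) \left(9 - 8\right) \frac{1}{2} = - 72 \cdot 1 \cdot \frac{1}{2} = \left(-72\right) \frac{1}{2} = -36$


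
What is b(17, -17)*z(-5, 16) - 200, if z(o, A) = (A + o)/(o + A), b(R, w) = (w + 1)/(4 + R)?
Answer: -4216/21 ≈ -200.76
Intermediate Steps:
b(R, w) = (1 + w)/(4 + R)
z(o, A) = 1 (z(o, A) = (A + o)/(A + o) = 1)
b(17, -17)*z(-5, 16) - 200 = ((1 - 17)/(4 + 17))*1 - 200 = (-16/21)*1 - 200 = ((1/21)*(-16))*1 - 200 = -16/21*1 - 200 = -16/21 - 200 = -4216/21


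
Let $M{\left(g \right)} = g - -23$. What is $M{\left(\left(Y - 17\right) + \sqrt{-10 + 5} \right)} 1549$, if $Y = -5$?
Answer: $1549 + 1549 i \sqrt{5} \approx 1549.0 + 3463.7 i$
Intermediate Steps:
$M{\left(g \right)} = 23 + g$ ($M{\left(g \right)} = g + 23 = 23 + g$)
$M{\left(\left(Y - 17\right) + \sqrt{-10 + 5} \right)} 1549 = \left(23 + \left(\left(-5 - 17\right) + \sqrt{-10 + 5}\right)\right) 1549 = \left(23 - \left(22 - \sqrt{-5}\right)\right) 1549 = \left(23 - \left(22 - i \sqrt{5}\right)\right) 1549 = \left(1 + i \sqrt{5}\right) 1549 = 1549 + 1549 i \sqrt{5}$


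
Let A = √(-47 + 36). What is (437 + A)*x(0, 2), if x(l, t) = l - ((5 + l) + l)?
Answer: -2185 - 5*I*√11 ≈ -2185.0 - 16.583*I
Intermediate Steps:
x(l, t) = -5 - l (x(l, t) = l - (5 + 2*l) = l + (-5 - 2*l) = -5 - l)
A = I*√11 (A = √(-11) = I*√11 ≈ 3.3166*I)
(437 + A)*x(0, 2) = (437 + I*√11)*(-5 - 1*0) = (437 + I*√11)*(-5 + 0) = (437 + I*√11)*(-5) = -2185 - 5*I*√11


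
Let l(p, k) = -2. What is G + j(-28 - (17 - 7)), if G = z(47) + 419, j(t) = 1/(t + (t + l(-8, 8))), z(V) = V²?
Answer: 204983/78 ≈ 2628.0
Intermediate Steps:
j(t) = 1/(-2 + 2*t) (j(t) = 1/(t + (t - 2)) = 1/(t + (-2 + t)) = 1/(-2 + 2*t))
G = 2628 (G = 47² + 419 = 2209 + 419 = 2628)
G + j(-28 - (17 - 7)) = 2628 + 1/(2*(-1 + (-28 - (17 - 7)))) = 2628 + 1/(2*(-1 + (-28 - 1*10))) = 2628 + 1/(2*(-1 + (-28 - 10))) = 2628 + 1/(2*(-1 - 38)) = 2628 + (½)/(-39) = 2628 + (½)*(-1/39) = 2628 - 1/78 = 204983/78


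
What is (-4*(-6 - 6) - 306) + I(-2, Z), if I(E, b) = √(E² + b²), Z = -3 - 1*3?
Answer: -258 + 2*√10 ≈ -251.68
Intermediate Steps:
Z = -6 (Z = -3 - 3 = -6)
(-4*(-6 - 6) - 306) + I(-2, Z) = (-4*(-6 - 6) - 306) + √((-2)² + (-6)²) = (-4*(-12) - 306) + √(4 + 36) = (48 - 306) + √40 = -258 + 2*√10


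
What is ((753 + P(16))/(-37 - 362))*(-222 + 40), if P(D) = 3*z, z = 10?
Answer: 6786/19 ≈ 357.16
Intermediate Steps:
P(D) = 30 (P(D) = 3*10 = 30)
((753 + P(16))/(-37 - 362))*(-222 + 40) = ((753 + 30)/(-37 - 362))*(-222 + 40) = (783/(-399))*(-182) = (783*(-1/399))*(-182) = -261/133*(-182) = 6786/19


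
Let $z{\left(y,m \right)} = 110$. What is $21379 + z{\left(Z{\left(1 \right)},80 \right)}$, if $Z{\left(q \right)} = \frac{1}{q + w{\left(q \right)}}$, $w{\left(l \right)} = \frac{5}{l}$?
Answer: $21489$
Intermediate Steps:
$Z{\left(q \right)} = \frac{1}{q + \frac{5}{q}}$
$21379 + z{\left(Z{\left(1 \right)},80 \right)} = 21379 + 110 = 21489$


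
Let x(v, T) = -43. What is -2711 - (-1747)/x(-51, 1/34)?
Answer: -118320/43 ≈ -2751.6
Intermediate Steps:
-2711 - (-1747)/x(-51, 1/34) = -2711 - (-1747)/(-43) = -2711 - (-1747)*(-1)/43 = -2711 - 1*1747/43 = -2711 - 1747/43 = -118320/43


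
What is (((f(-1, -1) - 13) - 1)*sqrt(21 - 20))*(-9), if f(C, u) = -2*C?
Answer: 108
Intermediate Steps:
(((f(-1, -1) - 13) - 1)*sqrt(21 - 20))*(-9) = (((-2*(-1) - 13) - 1)*sqrt(21 - 20))*(-9) = (((2 - 13) - 1)*sqrt(1))*(-9) = ((-11 - 1)*1)*(-9) = -12*1*(-9) = -12*(-9) = 108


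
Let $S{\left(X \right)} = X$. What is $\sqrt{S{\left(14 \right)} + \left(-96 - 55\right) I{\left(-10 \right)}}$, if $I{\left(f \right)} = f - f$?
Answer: $\sqrt{14} \approx 3.7417$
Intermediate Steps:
$I{\left(f \right)} = 0$
$\sqrt{S{\left(14 \right)} + \left(-96 - 55\right) I{\left(-10 \right)}} = \sqrt{14 + \left(-96 - 55\right) 0} = \sqrt{14 - 0} = \sqrt{14 + 0} = \sqrt{14}$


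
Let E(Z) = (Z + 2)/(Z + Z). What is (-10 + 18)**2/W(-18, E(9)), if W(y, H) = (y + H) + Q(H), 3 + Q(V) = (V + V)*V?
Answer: -5184/1591 ≈ -3.2583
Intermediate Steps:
E(Z) = (2 + Z)/(2*Z) (E(Z) = (2 + Z)/((2*Z)) = (2 + Z)*(1/(2*Z)) = (2 + Z)/(2*Z))
Q(V) = -3 + 2*V**2 (Q(V) = -3 + (V + V)*V = -3 + (2*V)*V = -3 + 2*V**2)
W(y, H) = -3 + H + y + 2*H**2 (W(y, H) = (y + H) + (-3 + 2*H**2) = (H + y) + (-3 + 2*H**2) = -3 + H + y + 2*H**2)
(-10 + 18)**2/W(-18, E(9)) = (-10 + 18)**2/(-3 + (1/2)*(2 + 9)/9 - 18 + 2*((1/2)*(2 + 9)/9)**2) = 8**2/(-3 + (1/2)*(1/9)*11 - 18 + 2*((1/2)*(1/9)*11)**2) = 64/(-3 + 11/18 - 18 + 2*(11/18)**2) = 64/(-3 + 11/18 - 18 + 2*(121/324)) = 64/(-3 + 11/18 - 18 + 121/162) = 64/(-1591/81) = 64*(-81/1591) = -5184/1591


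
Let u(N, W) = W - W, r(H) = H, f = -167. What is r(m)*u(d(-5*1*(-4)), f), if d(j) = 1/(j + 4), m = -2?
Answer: 0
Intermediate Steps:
d(j) = 1/(4 + j)
u(N, W) = 0
r(m)*u(d(-5*1*(-4)), f) = -2*0 = 0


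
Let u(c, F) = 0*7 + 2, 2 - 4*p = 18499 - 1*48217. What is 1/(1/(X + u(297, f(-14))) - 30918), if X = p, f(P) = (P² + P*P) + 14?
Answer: -7432/229782575 ≈ -3.2344e-5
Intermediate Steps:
f(P) = 14 + 2*P² (f(P) = (P² + P²) + 14 = 2*P² + 14 = 14 + 2*P²)
p = 7430 (p = ½ - (18499 - 1*48217)/4 = ½ - (18499 - 48217)/4 = ½ - ¼*(-29718) = ½ + 14859/2 = 7430)
X = 7430
u(c, F) = 2 (u(c, F) = 0 + 2 = 2)
1/(1/(X + u(297, f(-14))) - 30918) = 1/(1/(7430 + 2) - 30918) = 1/(1/7432 - 30918) = 1/(-229782575/7432) = -7432/229782575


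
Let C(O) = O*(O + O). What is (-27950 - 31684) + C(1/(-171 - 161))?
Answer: -3286549007/55112 ≈ -59634.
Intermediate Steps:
C(O) = 2*O² (C(O) = O*(2*O) = 2*O²)
(-27950 - 31684) + C(1/(-171 - 161)) = (-27950 - 31684) + 2*(1/(-171 - 161))² = -59634 + 2*(1/(-332))² = -59634 + 2*(-1/332)² = -59634 + 2*(1/110224) = -59634 + 1/55112 = -3286549007/55112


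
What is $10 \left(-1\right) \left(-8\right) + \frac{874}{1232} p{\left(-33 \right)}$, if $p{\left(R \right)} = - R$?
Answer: $\frac{5791}{56} \approx 103.41$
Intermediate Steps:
$10 \left(-1\right) \left(-8\right) + \frac{874}{1232} p{\left(-33 \right)} = 10 \left(-1\right) \left(-8\right) + \frac{874}{1232} \left(\left(-1\right) \left(-33\right)\right) = \left(-10\right) \left(-8\right) + 874 \cdot \frac{1}{1232} \cdot 33 = 80 + \frac{437}{616} \cdot 33 = 80 + \frac{1311}{56} = \frac{5791}{56}$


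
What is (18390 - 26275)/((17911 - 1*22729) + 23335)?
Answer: -7885/18517 ≈ -0.42583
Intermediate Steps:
(18390 - 26275)/((17911 - 1*22729) + 23335) = -7885/((17911 - 22729) + 23335) = -7885/(-4818 + 23335) = -7885/18517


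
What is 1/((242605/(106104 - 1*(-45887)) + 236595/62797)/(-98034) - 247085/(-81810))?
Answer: 364519352494303398/1100912267178078113 ≈ 0.33111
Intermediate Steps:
1/((242605/(106104 - 1*(-45887)) + 236595/62797)/(-98034) - 247085/(-81810)) = 1/((242605/(106104 + 45887) + 236595*(1/62797))*(-1/98034) - 247085*(-1/81810)) = 1/((242605/151991 + 236595/62797)*(-1/98034) + 49417/16362) = 1/((7313596690/1363511261)*(-1/98034) + 49417/16362) = 1/(-3656798345/66835231480437 + 49417/16362) = 1/(1100912267178078113/364519352494303398) = 364519352494303398/1100912267178078113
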